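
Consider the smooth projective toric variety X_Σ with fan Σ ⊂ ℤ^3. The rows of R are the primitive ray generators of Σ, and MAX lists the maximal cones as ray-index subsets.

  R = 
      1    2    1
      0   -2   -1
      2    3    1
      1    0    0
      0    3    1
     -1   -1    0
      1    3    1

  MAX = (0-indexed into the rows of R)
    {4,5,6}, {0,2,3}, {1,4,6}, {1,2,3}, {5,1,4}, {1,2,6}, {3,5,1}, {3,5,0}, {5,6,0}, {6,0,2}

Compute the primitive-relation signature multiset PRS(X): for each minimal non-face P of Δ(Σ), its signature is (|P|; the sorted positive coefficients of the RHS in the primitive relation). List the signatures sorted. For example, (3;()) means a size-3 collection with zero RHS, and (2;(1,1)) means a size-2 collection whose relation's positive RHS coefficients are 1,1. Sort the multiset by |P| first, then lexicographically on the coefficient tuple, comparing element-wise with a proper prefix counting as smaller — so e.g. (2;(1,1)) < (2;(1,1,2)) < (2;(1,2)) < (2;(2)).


Minimal non-faces — 7 found among 7 rays, 10 max cones:

  P = {0,1}:  v_{0} + v_{1} = v_{3} ; sig = (2;(1))
  P = {2,5}:  v_{2} + v_{5} = v_{0} ; sig = (2;(1))
  P = {3,4}:  v_{3} + v_{4} = v_{6} ; sig = (2;(1))
  P = {3,6}:  v_{3} + v_{6} = v_{2} ; sig = (2;(1))
  P = {0,4}:  v_{0} + v_{4} = v_{5} + 2·v_{6} ; sig = (2;(1,2))
  P = {2,4}:  v_{2} + v_{4} = 2·v_{6} ; sig = (2;(2))
  P = {1,5,6}:  v_{1} + v_{5} + v_{6} = 0 ; sig = (3;())

Hence PRS(X_Σ) =
[(2;(1)), (2;(1)), (2;(1)), (2;(1)), (2;(1,2)), (2;(2)), (3;())]


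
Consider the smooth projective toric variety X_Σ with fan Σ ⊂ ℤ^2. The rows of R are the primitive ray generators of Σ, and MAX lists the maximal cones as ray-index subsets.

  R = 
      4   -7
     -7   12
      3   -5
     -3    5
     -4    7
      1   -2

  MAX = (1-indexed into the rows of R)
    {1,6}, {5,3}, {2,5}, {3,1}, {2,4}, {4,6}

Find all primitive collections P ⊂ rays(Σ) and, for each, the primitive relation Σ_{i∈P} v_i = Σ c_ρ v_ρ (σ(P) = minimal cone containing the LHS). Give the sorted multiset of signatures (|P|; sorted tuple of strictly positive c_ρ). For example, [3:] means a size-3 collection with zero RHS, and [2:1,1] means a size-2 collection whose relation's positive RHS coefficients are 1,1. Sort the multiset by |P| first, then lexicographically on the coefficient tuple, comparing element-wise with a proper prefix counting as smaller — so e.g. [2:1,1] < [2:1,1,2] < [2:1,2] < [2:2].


Σ has 9 primitive collections:

  P={1,5}:  v_{1} + v_{5} = 0 — sig = [2:]
  P={3,4}:  v_{3} + v_{4} = 0 — sig = [2:]
  P={1,2}:  v_{1} + v_{2} = v_{4} — sig = [2:1]
  P={1,4}:  v_{1} + v_{4} = v_{6} — sig = [2:1]
  P={2,3}:  v_{2} + v_{3} = v_{5} — sig = [2:1]
  P={3,6}:  v_{3} + v_{6} = v_{1} — sig = [2:1]
  P={4,5}:  v_{4} + v_{5} = v_{2} — sig = [2:1]
  P={5,6}:  v_{5} + v_{6} = v_{4} — sig = [2:1]
  P={2,6}:  v_{2} + v_{6} = 2·v_{4} — sig = [2:2]

Hence PRS(X_Σ) =
    [2:]
    [2:]
    [2:1]
    [2:1]
    [2:1]
    [2:1]
    [2:1]
    [2:1]
    [2:2]


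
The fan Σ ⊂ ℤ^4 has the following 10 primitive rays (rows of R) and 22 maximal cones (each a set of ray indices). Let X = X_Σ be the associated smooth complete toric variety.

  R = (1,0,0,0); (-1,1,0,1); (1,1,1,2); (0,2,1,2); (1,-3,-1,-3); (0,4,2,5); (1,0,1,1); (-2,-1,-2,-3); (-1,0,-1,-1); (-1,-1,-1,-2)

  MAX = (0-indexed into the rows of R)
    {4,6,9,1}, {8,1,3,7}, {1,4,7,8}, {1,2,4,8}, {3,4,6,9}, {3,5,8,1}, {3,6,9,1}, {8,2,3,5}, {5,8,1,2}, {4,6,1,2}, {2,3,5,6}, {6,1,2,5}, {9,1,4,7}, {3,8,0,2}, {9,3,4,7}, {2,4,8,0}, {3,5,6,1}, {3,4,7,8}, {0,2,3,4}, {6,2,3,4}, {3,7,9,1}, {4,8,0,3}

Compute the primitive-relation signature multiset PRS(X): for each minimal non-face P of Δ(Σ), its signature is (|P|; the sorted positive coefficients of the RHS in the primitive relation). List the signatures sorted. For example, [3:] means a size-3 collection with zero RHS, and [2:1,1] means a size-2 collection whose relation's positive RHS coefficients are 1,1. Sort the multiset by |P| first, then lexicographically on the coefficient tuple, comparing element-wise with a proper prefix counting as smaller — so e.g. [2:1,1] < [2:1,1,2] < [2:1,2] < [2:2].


Primitive collections (16):

  • {2,9}:  v_{2} + v_{9} = 0  →  sig = [2:]
  • {6,8}:  v_{6} + v_{8} = 0  →  sig = [2:]
  • {2,7}:  v_{2} + v_{7} = v_{8}  →  sig = [2:1]
  • {4,5}:  v_{4} + v_{5} = v_{2}  →  sig = [2:1]
  • {6,7}:  v_{6} + v_{7} = v_{9}  →  sig = [2:1]
  • {8,9}:  v_{8} + v_{9} = v_{7}  →  sig = [2:1]
  • {0,1}:  v_{0} + v_{1} = v_{2} + v_{8}  →  sig = [2:1,1]
  • {5,9}:  v_{5} + v_{9} = v_{1} + v_{3}  →  sig = [2:1,1]
  • {0,6}:  v_{0} + v_{6} = v_{2} + v_{3} + v_{4}  →  sig = [2:1,1,1]
  • {0,9}:  v_{0} + v_{9} = v_{3} + v_{4} + v_{8}  →  sig = [2:1,1,1]
  • {5,7}:  v_{5} + v_{7} = v_{1} + v_{3} + v_{8}  →  sig = [2:1,1,1]
  • {0,5}:  v_{0} + v_{5} = 2·v_{2} + v_{3} + v_{8}  →  sig = [2:1,1,2]
  • {0,7}:  v_{0} + v_{7} = v_{3} + v_{4} + 2·v_{8}  →  sig = [2:1,1,2]
  • {1,3,4}:  v_{1} + v_{3} + v_{4} = 0  →  sig = [3:]
  • {1,2,3}:  v_{1} + v_{2} + v_{3} = v_{5}  →  sig = [3:1]
  • {2,3,4,8}:  v_{2} + v_{3} + v_{4} + v_{8} = v_{0}  →  sig = [4:1]

Signatures (|P|; sorted positive RHS coefficients), sorted:
[[2:], [2:], [2:1], [2:1], [2:1], [2:1], [2:1,1], [2:1,1], [2:1,1,1], [2:1,1,1], [2:1,1,1], [2:1,1,2], [2:1,1,2], [3:], [3:1], [4:1]]


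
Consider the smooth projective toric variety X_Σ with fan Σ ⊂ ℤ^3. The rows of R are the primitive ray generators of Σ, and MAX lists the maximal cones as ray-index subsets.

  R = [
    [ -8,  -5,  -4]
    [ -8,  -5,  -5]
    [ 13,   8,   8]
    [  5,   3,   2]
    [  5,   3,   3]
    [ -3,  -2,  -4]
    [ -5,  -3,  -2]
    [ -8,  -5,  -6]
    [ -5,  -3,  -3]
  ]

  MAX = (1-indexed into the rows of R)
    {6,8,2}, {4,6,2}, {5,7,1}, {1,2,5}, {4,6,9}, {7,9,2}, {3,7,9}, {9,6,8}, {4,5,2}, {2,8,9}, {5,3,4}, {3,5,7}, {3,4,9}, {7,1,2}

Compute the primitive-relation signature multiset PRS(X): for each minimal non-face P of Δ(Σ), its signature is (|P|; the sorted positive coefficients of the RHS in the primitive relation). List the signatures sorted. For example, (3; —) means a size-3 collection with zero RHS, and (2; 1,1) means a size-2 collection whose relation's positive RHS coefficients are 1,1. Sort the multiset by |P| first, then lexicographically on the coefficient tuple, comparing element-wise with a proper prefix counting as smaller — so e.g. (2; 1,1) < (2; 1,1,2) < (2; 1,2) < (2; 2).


18 minimal non-faces of Δ(Σ) (on 9 rays):

  • {4,7}:  v_{4} + v_{7} = 0  →  sig = (2; —)
  • {5,9}:  v_{5} + v_{9} = 0  →  sig = (2; —)
  • {2,3}:  v_{2} + v_{3} = v_{5}  →  sig = (2; 1)
  • {3,8}:  v_{3} + v_{8} = v_{4}  →  sig = (2; 1)
  • {4,8}:  v_{4} + v_{8} = v_{6}  →  sig = (2; 1)
  • {6,7}:  v_{6} + v_{7} = v_{8}  →  sig = (2; 1)
  • {1,4}:  v_{1} + v_{4} = v_{2} + v_{5}  →  sig = (2; 1,1)
  • {1,9}:  v_{1} + v_{9} = v_{2} + v_{7}  →  sig = (2; 1,1)
  • {5,8}:  v_{5} + v_{8} = v_{2} + v_{4}  →  sig = (2; 1,1)
  • {7,8}:  v_{7} + v_{8} = v_{2} + v_{9}  →  sig = (2; 1,1)
  • {1,3}:  v_{1} + v_{3} = 2·v_{5} + v_{7}  →  sig = (2; 1,2)
  • {1,6}:  v_{1} + v_{6} = 2·v_{2} + v_{4}  →  sig = (2; 1,2)
  • {5,6}:  v_{5} + v_{6} = v_{2} + 2·v_{4}  →  sig = (2; 1,2)
  • {1,8}:  v_{1} + v_{8} = 2·v_{2}  →  sig = (2; 2)
  • {3,6}:  v_{3} + v_{6} = 2·v_{4}  →  sig = (2; 2)
  • {2,4,9}:  v_{2} + v_{4} + v_{9} = v_{8}  →  sig = (3; 1)
  • {2,5,7}:  v_{2} + v_{5} + v_{7} = v_{1}  →  sig = (3; 1)
  • {2,6,9}:  v_{2} + v_{6} + v_{9} = 2·v_{8}  →  sig = (3; 2)

so the primitive-relation signature multiset is
{ (2; —) ×2,  (2; 1) ×4,  (2; 1,1) ×4,  (2; 1,2) ×3,  (2; 2) ×2,  (3; 1) ×2,  (3; 2) }


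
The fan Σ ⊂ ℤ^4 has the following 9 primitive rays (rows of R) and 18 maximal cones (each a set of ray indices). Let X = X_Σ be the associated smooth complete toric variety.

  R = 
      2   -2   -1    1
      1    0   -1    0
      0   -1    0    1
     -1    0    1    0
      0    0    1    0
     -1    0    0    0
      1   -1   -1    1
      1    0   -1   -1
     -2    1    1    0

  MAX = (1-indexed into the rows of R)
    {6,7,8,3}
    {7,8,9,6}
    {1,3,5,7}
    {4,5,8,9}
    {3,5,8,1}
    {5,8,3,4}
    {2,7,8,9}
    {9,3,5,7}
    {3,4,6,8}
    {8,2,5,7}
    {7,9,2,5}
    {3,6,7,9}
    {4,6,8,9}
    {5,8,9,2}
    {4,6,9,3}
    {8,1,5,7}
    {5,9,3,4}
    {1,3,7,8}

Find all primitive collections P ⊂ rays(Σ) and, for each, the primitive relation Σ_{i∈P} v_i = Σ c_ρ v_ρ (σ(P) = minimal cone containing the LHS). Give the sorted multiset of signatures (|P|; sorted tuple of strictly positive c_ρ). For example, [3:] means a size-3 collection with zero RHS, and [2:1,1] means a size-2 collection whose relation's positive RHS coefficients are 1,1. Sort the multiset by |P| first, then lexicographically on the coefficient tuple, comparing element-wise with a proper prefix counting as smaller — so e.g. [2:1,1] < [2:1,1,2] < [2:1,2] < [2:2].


|primitive collections| = 12. Relations:

  {2,4}:  v_{2} + v_{4} = 0  ⇒ sig = [2:]
  {1,9}:  v_{1} + v_{9} = v_{3}  ⇒ sig = [2:1]
  {2,3}:  v_{2} + v_{3} = v_{7}  ⇒ sig = [2:1]
  {4,7}:  v_{4} + v_{7} = v_{3}  ⇒ sig = [2:1]
  {5,6}:  v_{5} + v_{6} = v_{4}  ⇒ sig = [2:1]
  {2,6}:  v_{2} + v_{6} = v_{7} + v_{8} + v_{9}  ⇒ sig = [2:1,1,1]
  {1,2}:  v_{1} + v_{2} = v_{5} + 2·v_{7} + v_{8}  ⇒ sig = [2:1,1,2]
  {1,4}:  v_{1} + v_{4} = 2·v_{3} + v_{5} + v_{8}  ⇒ sig = [2:1,1,2]
  {1,6}:  v_{1} + v_{6} = 2·v_{3} + v_{8}  ⇒ sig = [2:1,2]
  {3,8,9}:  v_{3} + v_{8} + v_{9} = v_{6}  ⇒ sig = [3:1]
  {5,7,8,9}:  v_{5} + v_{7} + v_{8} + v_{9} = 0  ⇒ sig = [4:]
  {3,5,7,8}:  v_{3} + v_{5} + v_{7} + v_{8} = v_{1}  ⇒ sig = [4:1]

so the primitive-relation signature multiset is
[[2:], [2:1], [2:1], [2:1], [2:1], [2:1,1,1], [2:1,1,2], [2:1,1,2], [2:1,2], [3:1], [4:], [4:1]]


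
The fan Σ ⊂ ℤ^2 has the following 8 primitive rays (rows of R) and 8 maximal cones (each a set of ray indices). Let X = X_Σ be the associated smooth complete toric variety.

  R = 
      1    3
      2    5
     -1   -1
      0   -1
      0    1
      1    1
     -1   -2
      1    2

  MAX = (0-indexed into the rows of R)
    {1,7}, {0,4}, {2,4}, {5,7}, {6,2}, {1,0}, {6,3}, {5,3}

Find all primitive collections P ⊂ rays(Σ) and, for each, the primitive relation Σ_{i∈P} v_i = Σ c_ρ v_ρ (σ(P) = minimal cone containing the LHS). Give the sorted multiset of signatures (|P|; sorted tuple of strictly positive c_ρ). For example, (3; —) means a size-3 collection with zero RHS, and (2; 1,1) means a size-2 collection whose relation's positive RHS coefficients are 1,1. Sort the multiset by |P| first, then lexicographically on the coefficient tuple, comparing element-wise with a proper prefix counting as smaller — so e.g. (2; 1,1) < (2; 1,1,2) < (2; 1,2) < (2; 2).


Minimal non-faces — 20 found among 8 rays, 8 max cones:

  P={2,5}:  v_{2} + v_{5} = 0 ; sig = (2; —)
  P={3,4}:  v_{3} + v_{4} = 0 ; sig = (2; —)
  P={6,7}:  v_{6} + v_{7} = 0 ; sig = (2; —)
  P={0,3}:  v_{0} + v_{3} = v_{7} ; sig = (2; 1)
  P={0,6}:  v_{0} + v_{6} = v_{4} ; sig = (2; 1)
  P={0,7}:  v_{0} + v_{7} = v_{1} ; sig = (2; 1)
  P={1,6}:  v_{1} + v_{6} = v_{0} ; sig = (2; 1)
  P={2,3}:  v_{2} + v_{3} = v_{6} ; sig = (2; 1)
  P={2,7}:  v_{2} + v_{7} = v_{4} ; sig = (2; 1)
  P={3,7}:  v_{3} + v_{7} = v_{5} ; sig = (2; 1)
  P={4,5}:  v_{4} + v_{5} = v_{7} ; sig = (2; 1)
  P={4,6}:  v_{4} + v_{6} = v_{2} ; sig = (2; 1)
  P={4,7}:  v_{4} + v_{7} = v_{0} ; sig = (2; 1)
  P={5,6}:  v_{5} + v_{6} = v_{3} ; sig = (2; 1)
  P={1,2}:  v_{1} + v_{2} = v_{0} + v_{4} ; sig = (2; 1,1)
  P={0,2}:  v_{0} + v_{2} = 2·v_{4} ; sig = (2; 2)
  P={0,5}:  v_{0} + v_{5} = 2·v_{7} ; sig = (2; 2)
  P={1,3}:  v_{1} + v_{3} = 2·v_{7} ; sig = (2; 2)
  P={1,4}:  v_{1} + v_{4} = 2·v_{0} ; sig = (2; 2)
  P={1,5}:  v_{1} + v_{5} = 3·v_{7} ; sig = (2; 3)

so the primitive-relation signature multiset is
{ (2; —) ×3,  (2; 1) ×11,  (2; 1,1),  (2; 2) ×4,  (2; 3) }


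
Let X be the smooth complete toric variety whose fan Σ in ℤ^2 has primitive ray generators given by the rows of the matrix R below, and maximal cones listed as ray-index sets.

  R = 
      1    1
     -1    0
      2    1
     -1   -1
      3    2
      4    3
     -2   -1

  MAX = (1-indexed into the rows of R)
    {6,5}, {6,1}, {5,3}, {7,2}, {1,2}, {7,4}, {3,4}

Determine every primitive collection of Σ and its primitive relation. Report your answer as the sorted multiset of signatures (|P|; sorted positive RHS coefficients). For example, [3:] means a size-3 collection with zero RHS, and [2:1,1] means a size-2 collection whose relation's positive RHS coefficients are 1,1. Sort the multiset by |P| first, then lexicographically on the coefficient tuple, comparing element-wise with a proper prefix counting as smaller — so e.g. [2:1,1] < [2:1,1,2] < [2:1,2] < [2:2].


Minimal non-faces — 14 found among 7 rays, 7 max cones:

  P = {1,4}:  v_{1} + v_{4} = 0  →  sig = [2:]
  P = {3,7}:  v_{3} + v_{7} = 0  →  sig = [2:]
  P = {1,3}:  v_{1} + v_{3} = v_{5}  →  sig = [2:1]
  P = {1,5}:  v_{1} + v_{5} = v_{6}  →  sig = [2:1]
  P = {1,7}:  v_{1} + v_{7} = v_{2}  →  sig = [2:1]
  P = {2,3}:  v_{2} + v_{3} = v_{1}  →  sig = [2:1]
  P = {2,4}:  v_{2} + v_{4} = v_{7}  →  sig = [2:1]
  P = {4,5}:  v_{4} + v_{5} = v_{3}  →  sig = [2:1]
  P = {4,6}:  v_{4} + v_{6} = v_{5}  →  sig = [2:1]
  P = {5,7}:  v_{5} + v_{7} = v_{1}  →  sig = [2:1]
  P = {2,5}:  v_{2} + v_{5} = 2·v_{1}  →  sig = [2:2]
  P = {3,6}:  v_{3} + v_{6} = 2·v_{5}  →  sig = [2:2]
  P = {6,7}:  v_{6} + v_{7} = 2·v_{1}  →  sig = [2:2]
  P = {2,6}:  v_{2} + v_{6} = 3·v_{1}  →  sig = [2:3]

Hence PRS(X_Σ) =
    [2:]
    [2:]
    [2:1]
    [2:1]
    [2:1]
    [2:1]
    [2:1]
    [2:1]
    [2:1]
    [2:1]
    [2:2]
    [2:2]
    [2:2]
    [2:3]


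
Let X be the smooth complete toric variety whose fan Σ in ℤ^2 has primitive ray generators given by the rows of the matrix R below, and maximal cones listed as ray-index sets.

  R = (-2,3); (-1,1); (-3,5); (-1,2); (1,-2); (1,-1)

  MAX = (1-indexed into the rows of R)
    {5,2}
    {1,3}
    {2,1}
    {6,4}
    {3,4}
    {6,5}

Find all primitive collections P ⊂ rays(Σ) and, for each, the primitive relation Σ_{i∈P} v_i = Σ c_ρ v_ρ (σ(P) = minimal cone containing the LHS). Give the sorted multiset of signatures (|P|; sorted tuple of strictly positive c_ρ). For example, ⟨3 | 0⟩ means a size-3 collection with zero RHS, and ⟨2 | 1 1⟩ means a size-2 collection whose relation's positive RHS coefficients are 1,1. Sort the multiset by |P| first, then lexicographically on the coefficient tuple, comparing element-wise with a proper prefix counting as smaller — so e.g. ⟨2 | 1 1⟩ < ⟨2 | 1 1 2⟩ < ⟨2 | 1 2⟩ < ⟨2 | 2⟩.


Δ(Σ) — 6 vertices, 9 min non-faces:

  P={2,6}:  v_{2} + v_{6} = 0 ; sig = ⟨2 | 0⟩
  P={4,5}:  v_{4} + v_{5} = 0 ; sig = ⟨2 | 0⟩
  P={1,4}:  v_{1} + v_{4} = v_{3} ; sig = ⟨2 | 1⟩
  P={1,5}:  v_{1} + v_{5} = v_{2} ; sig = ⟨2 | 1⟩
  P={1,6}:  v_{1} + v_{6} = v_{4} ; sig = ⟨2 | 1⟩
  P={2,4}:  v_{2} + v_{4} = v_{1} ; sig = ⟨2 | 1⟩
  P={3,5}:  v_{3} + v_{5} = v_{1} ; sig = ⟨2 | 1⟩
  P={2,3}:  v_{2} + v_{3} = 2·v_{1} ; sig = ⟨2 | 2⟩
  P={3,6}:  v_{3} + v_{6} = 2·v_{4} ; sig = ⟨2 | 2⟩

Sorted signature multiset PRS(X):
    ⟨2 | 0⟩
    ⟨2 | 0⟩
    ⟨2 | 1⟩
    ⟨2 | 1⟩
    ⟨2 | 1⟩
    ⟨2 | 1⟩
    ⟨2 | 1⟩
    ⟨2 | 2⟩
    ⟨2 | 2⟩


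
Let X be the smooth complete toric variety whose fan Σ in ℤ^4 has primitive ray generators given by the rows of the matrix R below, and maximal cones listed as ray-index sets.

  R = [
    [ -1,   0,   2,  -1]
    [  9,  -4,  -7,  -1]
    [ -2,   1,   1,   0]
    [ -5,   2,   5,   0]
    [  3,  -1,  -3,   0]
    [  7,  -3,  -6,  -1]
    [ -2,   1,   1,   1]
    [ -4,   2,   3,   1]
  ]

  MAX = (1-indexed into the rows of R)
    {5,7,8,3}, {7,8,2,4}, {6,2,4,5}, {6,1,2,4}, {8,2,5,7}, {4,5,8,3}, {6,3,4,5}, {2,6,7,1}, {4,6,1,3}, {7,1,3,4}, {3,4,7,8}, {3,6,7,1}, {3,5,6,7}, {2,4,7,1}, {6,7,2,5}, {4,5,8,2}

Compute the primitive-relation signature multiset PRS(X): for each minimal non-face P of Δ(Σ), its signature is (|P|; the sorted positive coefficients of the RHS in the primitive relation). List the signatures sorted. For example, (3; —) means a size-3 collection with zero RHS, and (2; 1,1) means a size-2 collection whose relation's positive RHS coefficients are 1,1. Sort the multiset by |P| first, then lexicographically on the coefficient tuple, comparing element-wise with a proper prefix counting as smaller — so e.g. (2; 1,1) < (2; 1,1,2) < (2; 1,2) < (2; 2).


|primitive collections| = 6. Relations:

  P = {1,8}:  v_{1} + v_{8} = v_{4}  ⇒ sig = (2; 1)
  P = {2,3}:  v_{2} + v_{3} = v_{6}  ⇒ sig = (2; 1)
  P = {6,8}:  v_{6} + v_{8} = v_{5}  ⇒ sig = (2; 1)
  P = {1,5}:  v_{1} + v_{5} = v_{4} + v_{6}  ⇒ sig = (2; 1,1)
  P = {4,6,7}:  v_{4} + v_{6} + v_{7} = 0  ⇒ sig = (3; —)
  P = {4,5,7}:  v_{4} + v_{5} + v_{7} = v_{8}  ⇒ sig = (3; 1)

Signatures (|P|; sorted positive RHS coefficients), sorted:
    (2; 1)
    (2; 1)
    (2; 1)
    (2; 1,1)
    (3; —)
    (3; 1)


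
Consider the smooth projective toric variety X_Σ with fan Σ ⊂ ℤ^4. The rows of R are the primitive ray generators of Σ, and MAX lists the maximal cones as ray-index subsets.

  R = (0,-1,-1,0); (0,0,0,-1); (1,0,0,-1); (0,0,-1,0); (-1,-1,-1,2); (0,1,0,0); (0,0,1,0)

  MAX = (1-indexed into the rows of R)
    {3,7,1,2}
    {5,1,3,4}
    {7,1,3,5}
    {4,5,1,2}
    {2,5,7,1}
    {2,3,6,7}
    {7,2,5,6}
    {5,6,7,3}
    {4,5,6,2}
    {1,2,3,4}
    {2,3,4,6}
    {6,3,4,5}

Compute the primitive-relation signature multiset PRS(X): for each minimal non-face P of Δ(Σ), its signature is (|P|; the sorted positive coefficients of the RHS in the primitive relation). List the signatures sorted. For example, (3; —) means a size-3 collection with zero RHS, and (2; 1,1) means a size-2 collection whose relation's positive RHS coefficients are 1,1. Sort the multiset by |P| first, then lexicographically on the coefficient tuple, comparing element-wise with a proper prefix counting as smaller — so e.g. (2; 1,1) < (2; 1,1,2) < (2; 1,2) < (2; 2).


3 collections generate NE(X_Σ); each relation:

  {4,7}:  v_{4} + v_{7} = 0  ⟹  sig = (2; —)
  {1,6}:  v_{1} + v_{6} = v_{4}  ⟹  sig = (2; 1)
  {2,3,5}:  v_{2} + v_{3} + v_{5} = v_{1}  ⟹  sig = (3; 1)

Hence PRS(X_Σ) =
{ (2; —),  (2; 1),  (3; 1) }


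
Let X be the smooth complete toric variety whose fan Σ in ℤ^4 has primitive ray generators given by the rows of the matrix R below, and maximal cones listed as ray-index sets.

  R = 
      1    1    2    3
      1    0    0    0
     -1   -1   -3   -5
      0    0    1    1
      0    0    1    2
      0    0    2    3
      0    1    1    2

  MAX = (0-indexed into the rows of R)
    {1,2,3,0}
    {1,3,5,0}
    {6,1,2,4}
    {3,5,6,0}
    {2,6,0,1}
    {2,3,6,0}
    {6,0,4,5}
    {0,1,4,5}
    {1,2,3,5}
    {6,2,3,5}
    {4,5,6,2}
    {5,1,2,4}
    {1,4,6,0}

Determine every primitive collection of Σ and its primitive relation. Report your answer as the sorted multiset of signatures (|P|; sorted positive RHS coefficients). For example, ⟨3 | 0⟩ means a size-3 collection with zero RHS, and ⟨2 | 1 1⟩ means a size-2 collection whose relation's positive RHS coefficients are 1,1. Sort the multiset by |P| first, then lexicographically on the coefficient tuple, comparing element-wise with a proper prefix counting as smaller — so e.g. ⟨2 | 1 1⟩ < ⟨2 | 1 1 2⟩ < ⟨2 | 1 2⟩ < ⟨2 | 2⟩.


The 5 primitive collections of Σ (r=7, n=4):

  P = {3,4}:  v_{3} + v_{4} = v_{5}  →  sig = ⟨2 | 1⟩
  P = {0,2,4}:  v_{0} + v_{2} + v_{4} = 0  →  sig = ⟨3 | 0⟩
  P = {0,2,5}:  v_{0} + v_{2} + v_{5} = v_{3}  →  sig = ⟨3 | 1⟩
  P = {1,3,6}:  v_{1} + v_{3} + v_{6} = v_{0}  →  sig = ⟨3 | 1⟩
  P = {1,5,6}:  v_{1} + v_{5} + v_{6} = v_{0} + v_{4}  →  sig = ⟨3 | 1 1⟩

Hence PRS(X_Σ) =
    ⟨2 | 1⟩
    ⟨3 | 0⟩
    ⟨3 | 1⟩
    ⟨3 | 1⟩
    ⟨3 | 1 1⟩


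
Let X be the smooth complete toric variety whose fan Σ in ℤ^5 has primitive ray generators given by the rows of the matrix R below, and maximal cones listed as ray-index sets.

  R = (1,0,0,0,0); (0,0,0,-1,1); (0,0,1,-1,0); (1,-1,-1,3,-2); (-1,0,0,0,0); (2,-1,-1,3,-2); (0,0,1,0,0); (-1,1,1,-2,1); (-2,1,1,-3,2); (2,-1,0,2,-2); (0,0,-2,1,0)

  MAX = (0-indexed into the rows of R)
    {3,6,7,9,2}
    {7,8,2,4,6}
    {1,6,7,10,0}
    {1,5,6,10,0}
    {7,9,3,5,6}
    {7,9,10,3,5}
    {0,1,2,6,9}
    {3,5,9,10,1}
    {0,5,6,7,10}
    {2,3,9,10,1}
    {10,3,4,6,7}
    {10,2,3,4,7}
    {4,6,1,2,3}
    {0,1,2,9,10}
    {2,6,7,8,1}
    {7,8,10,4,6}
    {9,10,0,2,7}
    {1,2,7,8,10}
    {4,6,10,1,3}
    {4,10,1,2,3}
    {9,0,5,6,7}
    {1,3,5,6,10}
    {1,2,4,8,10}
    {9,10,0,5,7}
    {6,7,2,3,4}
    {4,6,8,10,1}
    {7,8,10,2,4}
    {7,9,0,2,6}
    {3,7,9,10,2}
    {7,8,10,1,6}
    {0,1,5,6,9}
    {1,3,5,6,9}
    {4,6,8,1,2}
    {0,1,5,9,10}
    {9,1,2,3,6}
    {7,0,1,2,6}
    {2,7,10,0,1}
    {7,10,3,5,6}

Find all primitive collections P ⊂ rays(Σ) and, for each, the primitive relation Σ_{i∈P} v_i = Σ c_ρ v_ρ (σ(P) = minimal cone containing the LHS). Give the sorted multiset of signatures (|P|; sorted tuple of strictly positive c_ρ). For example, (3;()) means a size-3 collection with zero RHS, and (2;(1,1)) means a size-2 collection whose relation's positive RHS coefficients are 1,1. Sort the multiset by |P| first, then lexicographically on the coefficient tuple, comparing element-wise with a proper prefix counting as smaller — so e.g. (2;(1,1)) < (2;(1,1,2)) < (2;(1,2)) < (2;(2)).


Primitive collections (15):

  {0,4}:  v_{0} + v_{4} = 0 ; sig = (2;())
  {5,8}:  v_{5} + v_{8} = 0 ; sig = (2;())
  {0,3}:  v_{0} + v_{3} = v_{5} ; sig = (2;(1))
  {2,5}:  v_{2} + v_{5} = v_{9} ; sig = (2;(1))
  {3,8}:  v_{3} + v_{8} = v_{4} ; sig = (2;(1))
  {4,5}:  v_{4} + v_{5} = v_{3} ; sig = (2;(1))
  {8,9}:  v_{8} + v_{9} = v_{2} ; sig = (2;(1))
  {0,8}:  v_{0} + v_{8} = v_{1} + v_{7} ; sig = (2;(1,1))
  {4,9}:  v_{4} + v_{9} = v_{2} + v_{3} ; sig = (2;(1,1))
  {1,3,7}:  v_{1} + v_{3} + v_{7} = 0 ; sig = (3;())
  {2,6,10}:  v_{2} + v_{6} + v_{10} = 0 ; sig = (3;())
  {1,4,7}:  v_{1} + v_{4} + v_{7} = v_{8} ; sig = (3;(1))
  {1,5,7}:  v_{1} + v_{5} + v_{7} = v_{0} ; sig = (3;(1))
  {6,9,10}:  v_{6} + v_{9} + v_{10} = v_{5} ; sig = (3;(1))
  {1,7,9}:  v_{1} + v_{7} + v_{9} = v_{0} + v_{2} ; sig = (3;(1,1))

Sorted signature multiset PRS(X):
    |P|=2: 9 collections, coeffs (), (), (1), (1), (1), (1), (1), (1,1), (1,1)
    |P|=3: 6 collections, coeffs (), (), (1), (1), (1), (1,1)


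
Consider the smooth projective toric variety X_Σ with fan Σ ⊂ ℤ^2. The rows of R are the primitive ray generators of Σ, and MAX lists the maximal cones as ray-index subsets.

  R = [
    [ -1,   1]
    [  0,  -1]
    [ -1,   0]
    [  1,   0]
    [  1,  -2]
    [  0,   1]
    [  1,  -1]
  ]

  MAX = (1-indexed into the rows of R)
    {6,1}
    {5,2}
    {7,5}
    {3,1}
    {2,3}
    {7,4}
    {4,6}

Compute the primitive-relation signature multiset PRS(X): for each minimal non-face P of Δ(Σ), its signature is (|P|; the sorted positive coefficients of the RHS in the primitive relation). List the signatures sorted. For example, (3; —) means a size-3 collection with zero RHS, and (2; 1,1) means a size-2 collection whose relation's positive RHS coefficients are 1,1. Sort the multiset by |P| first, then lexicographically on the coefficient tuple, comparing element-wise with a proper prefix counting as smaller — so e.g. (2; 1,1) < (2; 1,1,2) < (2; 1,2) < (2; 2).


Δ(Σ) — 7 vertices, 14 min non-faces:

  P={1,7}:  v_{1} + v_{7} = 0  ⇒ sig = (2; —)
  P={2,6}:  v_{2} + v_{6} = 0  ⇒ sig = (2; —)
  P={3,4}:  v_{3} + v_{4} = 0  ⇒ sig = (2; —)
  P={1,2}:  v_{1} + v_{2} = v_{3}  ⇒ sig = (2; 1)
  P={1,4}:  v_{1} + v_{4} = v_{6}  ⇒ sig = (2; 1)
  P={1,5}:  v_{1} + v_{5} = v_{2}  ⇒ sig = (2; 1)
  P={2,4}:  v_{2} + v_{4} = v_{7}  ⇒ sig = (2; 1)
  P={2,7}:  v_{2} + v_{7} = v_{5}  ⇒ sig = (2; 1)
  P={3,6}:  v_{3} + v_{6} = v_{1}  ⇒ sig = (2; 1)
  P={3,7}:  v_{3} + v_{7} = v_{2}  ⇒ sig = (2; 1)
  P={5,6}:  v_{5} + v_{6} = v_{7}  ⇒ sig = (2; 1)
  P={6,7}:  v_{6} + v_{7} = v_{4}  ⇒ sig = (2; 1)
  P={3,5}:  v_{3} + v_{5} = 2·v_{2}  ⇒ sig = (2; 2)
  P={4,5}:  v_{4} + v_{5} = 2·v_{7}  ⇒ sig = (2; 2)

Signatures (|P|; sorted positive RHS coefficients), sorted:
[(2; —), (2; —), (2; —), (2; 1), (2; 1), (2; 1), (2; 1), (2; 1), (2; 1), (2; 1), (2; 1), (2; 1), (2; 2), (2; 2)]


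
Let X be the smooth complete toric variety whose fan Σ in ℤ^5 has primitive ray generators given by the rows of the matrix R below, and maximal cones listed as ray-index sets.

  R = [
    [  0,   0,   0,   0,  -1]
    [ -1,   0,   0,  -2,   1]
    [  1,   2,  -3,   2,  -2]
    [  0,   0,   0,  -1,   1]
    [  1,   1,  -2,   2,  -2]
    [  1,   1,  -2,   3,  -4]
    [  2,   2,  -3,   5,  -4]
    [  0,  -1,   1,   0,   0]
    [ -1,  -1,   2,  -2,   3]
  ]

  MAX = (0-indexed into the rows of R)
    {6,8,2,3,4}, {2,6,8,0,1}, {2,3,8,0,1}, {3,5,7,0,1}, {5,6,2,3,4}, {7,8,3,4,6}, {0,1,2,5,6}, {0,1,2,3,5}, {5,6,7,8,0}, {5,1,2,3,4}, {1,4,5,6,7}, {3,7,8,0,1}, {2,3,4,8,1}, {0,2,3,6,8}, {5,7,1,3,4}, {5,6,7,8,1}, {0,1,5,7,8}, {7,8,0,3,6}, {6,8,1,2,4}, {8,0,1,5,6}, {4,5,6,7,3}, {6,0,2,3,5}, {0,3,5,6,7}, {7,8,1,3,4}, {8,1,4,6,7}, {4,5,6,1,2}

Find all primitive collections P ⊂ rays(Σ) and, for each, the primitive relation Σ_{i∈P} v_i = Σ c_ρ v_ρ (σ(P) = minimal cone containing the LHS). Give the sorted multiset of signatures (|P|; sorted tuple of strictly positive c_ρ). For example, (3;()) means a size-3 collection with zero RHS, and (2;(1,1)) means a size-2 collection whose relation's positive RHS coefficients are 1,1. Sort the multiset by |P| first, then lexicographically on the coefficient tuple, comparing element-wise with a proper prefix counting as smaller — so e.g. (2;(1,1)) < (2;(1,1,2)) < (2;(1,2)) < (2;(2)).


Minimal non-faces — 7 found among 9 rays, 26 max cones:

  • {2,7}:  v_{2} + v_{7} = v_{4}  ⇒ sig = (2;(1))
  • {0,4}:  v_{0} + v_{4} = v_{3} + v_{5}  ⇒ sig = (2;(1,1))
  • {3,5,8}:  v_{3} + v_{5} + v_{8} = 0  ⇒ sig = (3;())
  • {1,3,6}:  v_{1} + v_{3} + v_{6} = v_{2}  ⇒ sig = (3;(1))
  • {2,5,8}:  v_{2} + v_{5} + v_{8} = v_{1} + v_{6}  ⇒ sig = (3;(1,1))
  • {4,5,8}:  v_{4} + v_{5} + v_{8} = v_{1} + v_{6} + v_{7}  ⇒ sig = (3;(1,1,1))
  • {0,1,6,7}:  v_{0} + v_{1} + v_{6} + v_{7} = v_{5}  ⇒ sig = (4;(1))

Signatures (|P|; sorted positive RHS coefficients), sorted:
    (2;(1))
    (2;(1,1))
    (3;())
    (3;(1))
    (3;(1,1))
    (3;(1,1,1))
    (4;(1))


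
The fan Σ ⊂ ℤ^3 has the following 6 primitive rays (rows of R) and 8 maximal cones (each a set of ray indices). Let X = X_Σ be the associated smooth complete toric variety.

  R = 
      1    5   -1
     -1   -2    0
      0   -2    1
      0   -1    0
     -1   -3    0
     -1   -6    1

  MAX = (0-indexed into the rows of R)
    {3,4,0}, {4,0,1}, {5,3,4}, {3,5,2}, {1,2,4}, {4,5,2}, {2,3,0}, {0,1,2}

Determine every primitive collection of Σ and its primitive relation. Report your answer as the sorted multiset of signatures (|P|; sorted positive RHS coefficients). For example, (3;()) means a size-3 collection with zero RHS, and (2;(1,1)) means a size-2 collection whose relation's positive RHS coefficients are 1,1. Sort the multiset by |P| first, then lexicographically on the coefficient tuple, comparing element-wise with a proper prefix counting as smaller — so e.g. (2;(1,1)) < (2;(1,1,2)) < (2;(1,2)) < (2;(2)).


Σ has 5 primitive collections:

  • {0,5}:  v_{0} + v_{5} = v_{3} — sig = (2;(1))
  • {1,3}:  v_{1} + v_{3} = v_{4} — sig = (2;(1))
  • {1,5}:  v_{1} + v_{5} = v_{2} + 2·v_{4} — sig = (2;(1,2))
  • {0,2,4}:  v_{0} + v_{2} + v_{4} = 0 — sig = (3;())
  • {2,3,4}:  v_{2} + v_{3} + v_{4} = v_{5} — sig = (3;(1))

Hence PRS(X_Σ) =
[(2;(1)), (2;(1)), (2;(1,2)), (3;()), (3;(1))]


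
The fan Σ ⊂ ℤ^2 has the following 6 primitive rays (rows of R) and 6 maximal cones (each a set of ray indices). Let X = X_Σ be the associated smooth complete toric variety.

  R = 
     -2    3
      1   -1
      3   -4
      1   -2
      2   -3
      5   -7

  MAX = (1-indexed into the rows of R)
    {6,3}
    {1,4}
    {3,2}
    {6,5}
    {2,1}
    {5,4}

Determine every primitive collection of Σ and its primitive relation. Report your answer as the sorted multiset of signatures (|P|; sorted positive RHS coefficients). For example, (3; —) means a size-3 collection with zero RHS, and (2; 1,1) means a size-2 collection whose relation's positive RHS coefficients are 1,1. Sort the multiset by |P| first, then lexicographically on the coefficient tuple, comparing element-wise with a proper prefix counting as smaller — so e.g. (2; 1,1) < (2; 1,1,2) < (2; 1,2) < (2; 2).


|primitive collections| = 9. Relations:

  P = {1,5}:  v_{1} + v_{5} = 0 ; sig = (2; —)
  P = {1,3}:  v_{1} + v_{3} = v_{2} ; sig = (2; 1)
  P = {1,6}:  v_{1} + v_{6} = v_{3} ; sig = (2; 1)
  P = {2,4}:  v_{2} + v_{4} = v_{5} ; sig = (2; 1)
  P = {2,5}:  v_{2} + v_{5} = v_{3} ; sig = (2; 1)
  P = {3,5}:  v_{3} + v_{5} = v_{6} ; sig = (2; 1)
  P = {2,6}:  v_{2} + v_{6} = 2·v_{3} ; sig = (2; 2)
  P = {3,4}:  v_{3} + v_{4} = 2·v_{5} ; sig = (2; 2)
  P = {4,6}:  v_{4} + v_{6} = 3·v_{5} ; sig = (2; 3)

Hence PRS(X_Σ) =
[(2; —), (2; 1), (2; 1), (2; 1), (2; 1), (2; 1), (2; 2), (2; 2), (2; 3)]


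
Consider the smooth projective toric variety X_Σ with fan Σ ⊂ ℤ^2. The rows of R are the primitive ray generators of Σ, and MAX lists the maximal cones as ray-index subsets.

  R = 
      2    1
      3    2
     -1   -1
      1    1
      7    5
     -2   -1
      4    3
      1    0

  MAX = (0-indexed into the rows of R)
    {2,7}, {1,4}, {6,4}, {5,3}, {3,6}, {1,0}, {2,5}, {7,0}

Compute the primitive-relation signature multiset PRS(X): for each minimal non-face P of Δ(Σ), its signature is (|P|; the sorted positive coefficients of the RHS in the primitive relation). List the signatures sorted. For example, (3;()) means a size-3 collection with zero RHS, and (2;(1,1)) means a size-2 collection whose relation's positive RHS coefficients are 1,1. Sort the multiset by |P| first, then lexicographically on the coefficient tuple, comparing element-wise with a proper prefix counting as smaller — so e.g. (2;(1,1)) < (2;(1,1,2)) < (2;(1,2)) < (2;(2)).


Minimal non-faces — 20 found among 8 rays, 8 max cones:

  • {0,5}:  v_{0} + v_{5} = 0  ⟹  sig = (2;())
  • {2,3}:  v_{2} + v_{3} = 0  ⟹  sig = (2;())
  • {0,2}:  v_{0} + v_{2} = v_{7}  ⟹  sig = (2;(1))
  • {0,3}:  v_{0} + v_{3} = v_{1}  ⟹  sig = (2;(1))
  • {1,2}:  v_{1} + v_{2} = v_{0}  ⟹  sig = (2;(1))
  • {1,3}:  v_{1} + v_{3} = v_{6}  ⟹  sig = (2;(1))
  • {1,5}:  v_{1} + v_{5} = v_{3}  ⟹  sig = (2;(1))
  • {1,6}:  v_{1} + v_{6} = v_{4}  ⟹  sig = (2;(1))
  • {2,6}:  v_{2} + v_{6} = v_{1}  ⟹  sig = (2;(1))
  • {3,7}:  v_{3} + v_{7} = v_{0}  ⟹  sig = (2;(1))
  • {5,7}:  v_{5} + v_{7} = v_{2}  ⟹  sig = (2;(1))
  • {4,5}:  v_{4} + v_{5} = v_{3} + v_{6}  ⟹  sig = (2;(1,1))
  • {6,7}:  v_{6} + v_{7} = v_{0} + v_{1}  ⟹  sig = (2;(1,1))
  • {4,7}:  v_{4} + v_{7} = v_{0} + 2·v_{1}  ⟹  sig = (2;(1,2))
  • {0,6}:  v_{0} + v_{6} = 2·v_{1}  ⟹  sig = (2;(2))
  • {1,7}:  v_{1} + v_{7} = 2·v_{0}  ⟹  sig = (2;(2))
  • {2,4}:  v_{2} + v_{4} = 2·v_{1}  ⟹  sig = (2;(2))
  • {3,4}:  v_{3} + v_{4} = 2·v_{6}  ⟹  sig = (2;(2))
  • {5,6}:  v_{5} + v_{6} = 2·v_{3}  ⟹  sig = (2;(2))
  • {0,4}:  v_{0} + v_{4} = 3·v_{1}  ⟹  sig = (2;(3))

Signatures (|P|; sorted positive RHS coefficients), sorted:
{ (2;()) ×2,  (2;(1)) ×9,  (2;(1,1)) ×2,  (2;(1,2)),  (2;(2)) ×5,  (2;(3)) }


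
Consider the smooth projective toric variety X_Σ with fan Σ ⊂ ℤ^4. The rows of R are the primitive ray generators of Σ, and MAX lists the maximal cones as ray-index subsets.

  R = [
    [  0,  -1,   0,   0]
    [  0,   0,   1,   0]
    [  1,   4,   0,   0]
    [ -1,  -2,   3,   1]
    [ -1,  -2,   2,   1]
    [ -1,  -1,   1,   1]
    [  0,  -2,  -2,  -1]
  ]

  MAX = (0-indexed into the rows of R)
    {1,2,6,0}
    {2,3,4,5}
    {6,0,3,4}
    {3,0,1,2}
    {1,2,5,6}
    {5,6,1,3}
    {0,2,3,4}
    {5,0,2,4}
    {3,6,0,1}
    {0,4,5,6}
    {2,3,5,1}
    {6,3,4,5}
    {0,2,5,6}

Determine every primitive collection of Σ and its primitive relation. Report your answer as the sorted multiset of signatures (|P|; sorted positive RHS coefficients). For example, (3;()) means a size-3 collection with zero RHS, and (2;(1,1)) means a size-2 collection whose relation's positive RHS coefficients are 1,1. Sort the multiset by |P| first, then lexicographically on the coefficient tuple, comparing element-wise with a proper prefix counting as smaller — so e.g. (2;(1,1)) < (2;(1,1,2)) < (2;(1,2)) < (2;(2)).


Minimal non-faces — 5 found among 7 rays, 13 max cones:

  {1,4}:  v_{1} + v_{4} = v_{3}  ⇒ sig = (2;(1))
  {2,4,6}:  v_{2} + v_{4} + v_{6} = 0  ⇒ sig = (3;())
  {0,1,5}:  v_{0} + v_{1} + v_{5} = v_{4}  ⇒ sig = (3;(1))
  {2,3,6}:  v_{2} + v_{3} + v_{6} = v_{1}  ⇒ sig = (3;(1))
  {0,3,5}:  v_{0} + v_{3} + v_{5} = 2·v_{4}  ⇒ sig = (3;(2))

Hence PRS(X_Σ) =
    (2;(1))
    (3;())
    (3;(1))
    (3;(1))
    (3;(2))


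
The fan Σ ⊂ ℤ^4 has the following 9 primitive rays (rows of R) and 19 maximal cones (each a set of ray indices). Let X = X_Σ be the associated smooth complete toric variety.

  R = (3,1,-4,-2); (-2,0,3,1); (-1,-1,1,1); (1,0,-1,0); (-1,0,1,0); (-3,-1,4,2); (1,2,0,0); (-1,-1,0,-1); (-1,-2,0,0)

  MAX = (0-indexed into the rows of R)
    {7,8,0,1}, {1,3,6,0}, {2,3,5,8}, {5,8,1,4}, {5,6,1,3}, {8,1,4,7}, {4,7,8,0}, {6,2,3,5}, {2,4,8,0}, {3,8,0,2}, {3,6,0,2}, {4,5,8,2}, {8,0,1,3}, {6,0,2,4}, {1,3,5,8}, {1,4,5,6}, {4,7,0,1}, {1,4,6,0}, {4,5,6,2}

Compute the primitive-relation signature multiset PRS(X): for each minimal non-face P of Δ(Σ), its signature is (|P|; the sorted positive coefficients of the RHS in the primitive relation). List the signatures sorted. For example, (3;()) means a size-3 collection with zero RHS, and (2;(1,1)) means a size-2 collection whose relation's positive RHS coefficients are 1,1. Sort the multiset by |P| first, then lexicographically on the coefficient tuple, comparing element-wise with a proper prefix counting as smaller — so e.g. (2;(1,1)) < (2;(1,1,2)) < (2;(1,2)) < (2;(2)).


9 minimal non-faces of Δ(Σ) (on 9 rays):

  P = {0,5}:  v_{0} + v_{5} = 0  →  sig = (2;())
  P = {3,4}:  v_{3} + v_{4} = 0  →  sig = (2;())
  P = {6,8}:  v_{6} + v_{8} = 0  →  sig = (2;())
  P = {1,2}:  v_{1} + v_{2} = v_{5}  →  sig = (2;(1))
  P = {2,7}:  v_{2} + v_{7} = v_{4} + v_{8}  →  sig = (2;(1,1))
  P = {3,7}:  v_{3} + v_{7} = v_{0} + v_{1} + v_{8}  →  sig = (2;(1,1,1))
  P = {5,7}:  v_{5} + v_{7} = v_{1} + v_{4} + v_{8}  →  sig = (2;(1,1,1))
  P = {6,7}:  v_{6} + v_{7} = v_{0} + v_{1} + v_{4}  →  sig = (2;(1,1,1))
  P = {0,1,4,8}:  v_{0} + v_{1} + v_{4} + v_{8} = v_{7}  →  sig = (4;(1))

Sorted signature multiset PRS(X):
{ (2;()) ×3,  (2;(1)),  (2;(1,1)),  (2;(1,1,1)) ×3,  (4;(1)) }


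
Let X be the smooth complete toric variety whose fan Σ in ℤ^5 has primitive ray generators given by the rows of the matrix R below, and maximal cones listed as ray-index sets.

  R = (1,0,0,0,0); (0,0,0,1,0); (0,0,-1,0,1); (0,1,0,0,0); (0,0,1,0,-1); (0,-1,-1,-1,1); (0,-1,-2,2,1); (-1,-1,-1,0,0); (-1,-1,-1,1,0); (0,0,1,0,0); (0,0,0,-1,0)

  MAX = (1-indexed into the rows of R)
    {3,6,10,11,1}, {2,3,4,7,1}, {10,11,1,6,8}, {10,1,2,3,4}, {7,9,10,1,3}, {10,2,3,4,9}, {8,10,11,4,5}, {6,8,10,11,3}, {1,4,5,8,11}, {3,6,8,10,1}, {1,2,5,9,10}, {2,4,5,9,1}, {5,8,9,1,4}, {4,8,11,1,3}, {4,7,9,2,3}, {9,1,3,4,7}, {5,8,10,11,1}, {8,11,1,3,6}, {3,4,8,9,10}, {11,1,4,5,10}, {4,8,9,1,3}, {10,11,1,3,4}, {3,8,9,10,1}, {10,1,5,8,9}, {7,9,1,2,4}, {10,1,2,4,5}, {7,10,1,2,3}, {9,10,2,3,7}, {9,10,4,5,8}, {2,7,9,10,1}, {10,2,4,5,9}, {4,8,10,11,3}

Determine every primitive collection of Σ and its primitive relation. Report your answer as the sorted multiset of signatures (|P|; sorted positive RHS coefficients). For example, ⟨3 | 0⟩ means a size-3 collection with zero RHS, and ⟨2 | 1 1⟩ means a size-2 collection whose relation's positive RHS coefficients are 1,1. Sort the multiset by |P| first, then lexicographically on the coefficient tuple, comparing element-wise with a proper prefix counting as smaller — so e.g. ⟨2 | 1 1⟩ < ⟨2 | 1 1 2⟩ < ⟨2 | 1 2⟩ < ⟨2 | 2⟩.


Δ(Σ) — 11 vertices, 17 min non-faces:

  • {2,11}:  v_{2} + v_{11} = 0  ⟹  sig = ⟨2 | 0⟩
  • {3,5}:  v_{3} + v_{5} = 0  ⟹  sig = ⟨2 | 0⟩
  • {2,8}:  v_{2} + v_{8} = v_{9}  ⟹  sig = ⟨2 | 1⟩
  • {9,11}:  v_{9} + v_{11} = v_{8}  ⟹  sig = ⟨2 | 1⟩
  • {4,6}:  v_{4} + v_{6} = v_{3} + v_{11}  ⟹  sig = ⟨2 | 1 1⟩
  • {5,7}:  v_{5} + v_{7} = v_{1} + v_{2} + v_{9}  ⟹  sig = ⟨2 | 1 1 1⟩
  • {7,11}:  v_{7} + v_{11} = v_{1} + v_{3} + v_{9}  ⟹  sig = ⟨2 | 1 1 1⟩
  • {2,6}:  v_{2} + v_{6} = v_{1} + v_{3} + v_{8} + v_{10}  ⟹  sig = ⟨2 | 1 1 1 1⟩
  • {5,6}:  v_{5} + v_{6} = v_{1} + v_{8} + v_{10} + v_{11}  ⟹  sig = ⟨2 | 1 1 1 1⟩
  • {6,9}:  v_{6} + v_{9} = v_{1} + v_{3} + 2·v_{8} + v_{10}  ⟹  sig = ⟨2 | 1 1 1 2⟩
  • {6,7}:  v_{6} + v_{7} = 2·v_{1} + 2·v_{3} + v_{8} + v_{9} + v_{10}  ⟹  sig = ⟨2 | 1 1 1 2 2⟩
  • {7,8}:  v_{7} + v_{8} = v_{1} + v_{3} + 2·v_{9}  ⟹  sig = ⟨2 | 1 1 2⟩
  • {4,7,10}:  v_{4} + v_{7} + v_{10} = 2·v_{2} + v_{3}  ⟹  sig = ⟨3 | 1 2⟩
  • {1,4,8,10}:  v_{1} + v_{4} + v_{8} + v_{10} = 0  ⟹  sig = ⟨4 | 0⟩
  • {1,2,3,9}:  v_{1} + v_{2} + v_{3} + v_{9} = v_{7}  ⟹  sig = ⟨4 | 1⟩
  • {1,4,9,10}:  v_{1} + v_{4} + v_{9} + v_{10} = v_{2}  ⟹  sig = ⟨4 | 1⟩
  • {1,3,8,10,11}:  v_{1} + v_{3} + v_{8} + v_{10} + v_{11} = v_{6}  ⟹  sig = ⟨5 | 1⟩

Signatures (|P|; sorted positive RHS coefficients), sorted:
{ ⟨2 | 0⟩ ×2,  ⟨2 | 1⟩ ×2,  ⟨2 | 1 1⟩,  ⟨2 | 1 1 1⟩ ×2,  ⟨2 | 1 1 1 1⟩ ×2,  ⟨2 | 1 1 1 2⟩,  ⟨2 | 1 1 1 2 2⟩,  ⟨2 | 1 1 2⟩,  ⟨3 | 1 2⟩,  ⟨4 | 0⟩,  ⟨4 | 1⟩ ×2,  ⟨5 | 1⟩ }


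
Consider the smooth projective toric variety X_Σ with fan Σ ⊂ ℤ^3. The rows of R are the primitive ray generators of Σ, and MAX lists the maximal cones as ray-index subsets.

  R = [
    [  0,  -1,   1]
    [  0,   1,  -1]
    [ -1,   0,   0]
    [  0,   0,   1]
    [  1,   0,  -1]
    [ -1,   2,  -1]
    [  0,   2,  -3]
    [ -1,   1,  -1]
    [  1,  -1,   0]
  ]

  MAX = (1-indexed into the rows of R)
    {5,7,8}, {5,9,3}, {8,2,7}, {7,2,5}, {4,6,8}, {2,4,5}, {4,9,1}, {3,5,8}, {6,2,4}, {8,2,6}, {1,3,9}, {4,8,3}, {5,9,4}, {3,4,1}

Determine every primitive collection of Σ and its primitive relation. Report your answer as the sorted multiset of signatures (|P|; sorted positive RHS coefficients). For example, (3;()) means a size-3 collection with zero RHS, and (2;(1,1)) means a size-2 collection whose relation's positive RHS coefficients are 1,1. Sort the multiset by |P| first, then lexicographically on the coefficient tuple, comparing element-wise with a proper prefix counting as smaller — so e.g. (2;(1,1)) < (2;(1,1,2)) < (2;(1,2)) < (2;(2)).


The 20 primitive collections of Σ (r=9, n=3):

  P={1,2}:  v_{1} + v_{2} = 0 ; sig = (2;())
  P={1,5}:  v_{1} + v_{5} = v_{9} ; sig = (2;(1))
  P={1,8}:  v_{1} + v_{8} = v_{3} ; sig = (2;(1))
  P={2,3}:  v_{2} + v_{3} = v_{8} ; sig = (2;(1))
  P={2,9}:  v_{2} + v_{9} = v_{5} ; sig = (2;(1))
  P={6,9}:  v_{6} + v_{9} = v_{2} ; sig = (2;(1))
  P={1,6}:  v_{1} + v_{6} = v_{4} + v_{8} ; sig = (2;(1,1))
  P={1,7}:  v_{1} + v_{7} = v_{5} + v_{8} ; sig = (2;(1,1))
  P={8,9}:  v_{8} + v_{9} = v_{3} + v_{5} ; sig = (2;(1,1))
  P={3,6}:  v_{3} + v_{6} = v_{4} + 2·v_{8} ; sig = (2;(1,2))
  P={3,7}:  v_{3} + v_{7} = v_{5} + 2·v_{8} ; sig = (2;(1,2))
  P={7,9}:  v_{7} + v_{9} = 2·v_{5} + v_{8} ; sig = (2;(1,2))
  P={6,7}:  v_{6} + v_{7} = 3·v_{2} + v_{8} ; sig = (2;(1,3))
  P={4,7}:  v_{4} + v_{7} = 2·v_{2} ; sig = (2;(2))
  P={5,6}:  v_{5} + v_{6} = 2·v_{2} ; sig = (2;(2))
  P={3,4,5}:  v_{3} + v_{4} + v_{5} = 0 ; sig = (3;())
  P={2,4,8}:  v_{2} + v_{4} + v_{8} = v_{6} ; sig = (3;(1))
  P={2,5,8}:  v_{2} + v_{5} + v_{8} = v_{7} ; sig = (3;(1))
  P={3,4,9}:  v_{3} + v_{4} + v_{9} = v_{1} ; sig = (3;(1))
  P={4,5,8}:  v_{4} + v_{5} + v_{8} = v_{2} ; sig = (3;(1))

Sorted signature multiset PRS(X):
[(2;()), (2;(1)), (2;(1)), (2;(1)), (2;(1)), (2;(1)), (2;(1,1)), (2;(1,1)), (2;(1,1)), (2;(1,2)), (2;(1,2)), (2;(1,2)), (2;(1,3)), (2;(2)), (2;(2)), (3;()), (3;(1)), (3;(1)), (3;(1)), (3;(1))]
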